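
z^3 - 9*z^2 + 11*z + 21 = (z - 7)*(z - 3)*(z + 1)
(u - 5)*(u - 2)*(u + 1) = u^3 - 6*u^2 + 3*u + 10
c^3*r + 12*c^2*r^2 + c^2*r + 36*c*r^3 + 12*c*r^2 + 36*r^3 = (c + 6*r)^2*(c*r + r)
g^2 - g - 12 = (g - 4)*(g + 3)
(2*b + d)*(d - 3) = 2*b*d - 6*b + d^2 - 3*d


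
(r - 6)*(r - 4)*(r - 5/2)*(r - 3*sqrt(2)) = r^4 - 25*r^3/2 - 3*sqrt(2)*r^3 + 49*r^2 + 75*sqrt(2)*r^2/2 - 147*sqrt(2)*r - 60*r + 180*sqrt(2)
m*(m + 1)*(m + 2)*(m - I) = m^4 + 3*m^3 - I*m^3 + 2*m^2 - 3*I*m^2 - 2*I*m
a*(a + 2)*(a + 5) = a^3 + 7*a^2 + 10*a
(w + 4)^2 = w^2 + 8*w + 16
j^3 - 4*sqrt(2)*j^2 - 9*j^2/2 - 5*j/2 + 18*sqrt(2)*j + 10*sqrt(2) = (j - 5)*(j + 1/2)*(j - 4*sqrt(2))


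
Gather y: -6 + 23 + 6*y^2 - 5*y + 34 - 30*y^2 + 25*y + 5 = -24*y^2 + 20*y + 56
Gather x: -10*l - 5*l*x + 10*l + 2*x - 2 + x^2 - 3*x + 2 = x^2 + x*(-5*l - 1)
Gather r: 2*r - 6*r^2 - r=-6*r^2 + r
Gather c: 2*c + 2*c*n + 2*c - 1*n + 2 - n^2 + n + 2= c*(2*n + 4) - n^2 + 4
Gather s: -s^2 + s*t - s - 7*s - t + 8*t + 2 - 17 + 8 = -s^2 + s*(t - 8) + 7*t - 7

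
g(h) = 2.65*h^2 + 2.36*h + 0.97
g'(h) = 5.3*h + 2.36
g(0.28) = 1.84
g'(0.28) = 3.84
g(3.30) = 37.62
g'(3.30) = 19.85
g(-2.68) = 13.68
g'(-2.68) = -11.84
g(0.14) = 1.35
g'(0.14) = 3.10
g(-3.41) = 23.74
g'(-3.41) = -15.71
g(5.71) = 100.85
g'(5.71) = 32.62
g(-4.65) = 47.30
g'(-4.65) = -22.28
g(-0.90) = 0.99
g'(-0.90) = -2.41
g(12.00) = 410.89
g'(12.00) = 65.96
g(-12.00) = 354.25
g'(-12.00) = -61.24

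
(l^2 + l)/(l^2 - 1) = l/(l - 1)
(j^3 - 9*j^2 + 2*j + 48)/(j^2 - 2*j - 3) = (j^2 - 6*j - 16)/(j + 1)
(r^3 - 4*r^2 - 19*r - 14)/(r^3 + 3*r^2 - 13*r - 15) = (r^2 - 5*r - 14)/(r^2 + 2*r - 15)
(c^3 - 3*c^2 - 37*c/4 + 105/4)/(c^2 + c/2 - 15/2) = c - 7/2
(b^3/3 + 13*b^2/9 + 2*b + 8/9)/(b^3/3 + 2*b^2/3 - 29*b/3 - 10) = (b^2 + 10*b/3 + 8/3)/(b^2 + b - 30)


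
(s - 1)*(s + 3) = s^2 + 2*s - 3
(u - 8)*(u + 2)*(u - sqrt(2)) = u^3 - 6*u^2 - sqrt(2)*u^2 - 16*u + 6*sqrt(2)*u + 16*sqrt(2)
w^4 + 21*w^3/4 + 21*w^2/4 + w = w*(w + 1/4)*(w + 1)*(w + 4)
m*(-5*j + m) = -5*j*m + m^2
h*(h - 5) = h^2 - 5*h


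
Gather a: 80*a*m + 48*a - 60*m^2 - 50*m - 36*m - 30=a*(80*m + 48) - 60*m^2 - 86*m - 30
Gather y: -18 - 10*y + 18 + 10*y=0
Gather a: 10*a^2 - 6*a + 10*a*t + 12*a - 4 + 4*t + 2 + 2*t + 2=10*a^2 + a*(10*t + 6) + 6*t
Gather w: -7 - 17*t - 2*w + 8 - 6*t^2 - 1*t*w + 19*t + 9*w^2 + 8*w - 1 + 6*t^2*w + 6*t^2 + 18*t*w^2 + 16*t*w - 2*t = w^2*(18*t + 9) + w*(6*t^2 + 15*t + 6)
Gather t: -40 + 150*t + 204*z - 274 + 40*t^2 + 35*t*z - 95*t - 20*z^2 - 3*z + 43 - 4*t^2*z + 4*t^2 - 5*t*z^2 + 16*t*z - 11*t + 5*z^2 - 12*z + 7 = t^2*(44 - 4*z) + t*(-5*z^2 + 51*z + 44) - 15*z^2 + 189*z - 264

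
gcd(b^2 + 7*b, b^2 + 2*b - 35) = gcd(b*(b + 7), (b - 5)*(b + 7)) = b + 7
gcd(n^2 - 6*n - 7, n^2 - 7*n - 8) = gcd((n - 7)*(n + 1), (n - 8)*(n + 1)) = n + 1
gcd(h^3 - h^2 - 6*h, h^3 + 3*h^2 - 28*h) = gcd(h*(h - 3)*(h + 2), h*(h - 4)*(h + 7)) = h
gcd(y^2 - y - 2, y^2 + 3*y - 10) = y - 2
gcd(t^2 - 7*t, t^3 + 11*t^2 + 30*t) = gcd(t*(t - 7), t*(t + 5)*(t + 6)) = t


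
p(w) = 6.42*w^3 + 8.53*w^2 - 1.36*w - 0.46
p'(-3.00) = 120.80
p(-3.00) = -92.95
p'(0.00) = -1.36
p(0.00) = -0.46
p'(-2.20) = 54.33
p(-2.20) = -24.54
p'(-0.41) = -5.12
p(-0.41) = 1.09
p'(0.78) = 23.66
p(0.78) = 6.72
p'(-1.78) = 29.30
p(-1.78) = -7.22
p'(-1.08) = 2.68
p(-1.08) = 2.87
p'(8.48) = 1528.30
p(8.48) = 4516.32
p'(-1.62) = 21.55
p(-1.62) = -3.17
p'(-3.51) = 176.04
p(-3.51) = -168.22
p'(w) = 19.26*w^2 + 17.06*w - 1.36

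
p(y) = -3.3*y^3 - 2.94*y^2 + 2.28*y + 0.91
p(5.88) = -758.21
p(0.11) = 1.12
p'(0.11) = 1.51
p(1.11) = -4.69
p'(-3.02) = -70.25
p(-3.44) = 92.61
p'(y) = -9.9*y^2 - 5.88*y + 2.28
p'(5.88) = -374.58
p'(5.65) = -346.97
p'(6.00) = -389.40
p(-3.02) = 58.10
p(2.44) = -58.97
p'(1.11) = -16.44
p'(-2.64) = -51.20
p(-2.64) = 35.12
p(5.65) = -675.26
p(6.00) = -804.05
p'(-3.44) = -94.65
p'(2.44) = -71.01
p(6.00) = -804.05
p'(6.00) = -389.40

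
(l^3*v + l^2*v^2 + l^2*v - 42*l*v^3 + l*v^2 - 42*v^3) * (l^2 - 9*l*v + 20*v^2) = l^5*v - 8*l^4*v^2 + l^4*v - 31*l^3*v^3 - 8*l^3*v^2 + 398*l^2*v^4 - 31*l^2*v^3 - 840*l*v^5 + 398*l*v^4 - 840*v^5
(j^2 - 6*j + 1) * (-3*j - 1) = -3*j^3 + 17*j^2 + 3*j - 1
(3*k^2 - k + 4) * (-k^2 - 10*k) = -3*k^4 - 29*k^3 + 6*k^2 - 40*k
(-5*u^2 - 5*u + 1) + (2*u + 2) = -5*u^2 - 3*u + 3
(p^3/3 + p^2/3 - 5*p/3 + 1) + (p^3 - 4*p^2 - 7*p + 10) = 4*p^3/3 - 11*p^2/3 - 26*p/3 + 11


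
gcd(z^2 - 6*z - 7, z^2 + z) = z + 1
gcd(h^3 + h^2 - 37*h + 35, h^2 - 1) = h - 1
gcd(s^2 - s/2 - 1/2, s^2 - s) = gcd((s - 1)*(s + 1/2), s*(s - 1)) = s - 1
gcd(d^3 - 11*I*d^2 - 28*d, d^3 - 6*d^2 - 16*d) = d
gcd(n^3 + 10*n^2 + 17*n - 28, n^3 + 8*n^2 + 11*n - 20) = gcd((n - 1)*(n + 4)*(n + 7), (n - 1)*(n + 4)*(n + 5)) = n^2 + 3*n - 4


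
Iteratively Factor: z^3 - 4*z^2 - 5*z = (z)*(z^2 - 4*z - 5) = z*(z + 1)*(z - 5)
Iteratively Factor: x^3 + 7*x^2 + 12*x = (x + 4)*(x^2 + 3*x) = x*(x + 4)*(x + 3)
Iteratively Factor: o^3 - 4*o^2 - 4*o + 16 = (o - 2)*(o^2 - 2*o - 8) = (o - 2)*(o + 2)*(o - 4)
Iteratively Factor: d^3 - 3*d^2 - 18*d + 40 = (d + 4)*(d^2 - 7*d + 10) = (d - 5)*(d + 4)*(d - 2)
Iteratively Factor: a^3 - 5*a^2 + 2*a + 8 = (a + 1)*(a^2 - 6*a + 8) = (a - 2)*(a + 1)*(a - 4)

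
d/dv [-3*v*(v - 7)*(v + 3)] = -9*v^2 + 24*v + 63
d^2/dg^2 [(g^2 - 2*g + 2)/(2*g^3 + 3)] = 2*(4*g^6 - 24*g^5 + 48*g^4 - 42*g^3 + 72*g^2 - 36*g + 9)/(8*g^9 + 36*g^6 + 54*g^3 + 27)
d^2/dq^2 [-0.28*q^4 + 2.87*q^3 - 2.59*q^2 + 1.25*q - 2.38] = -3.36*q^2 + 17.22*q - 5.18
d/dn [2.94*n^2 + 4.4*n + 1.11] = 5.88*n + 4.4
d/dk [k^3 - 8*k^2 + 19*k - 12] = 3*k^2 - 16*k + 19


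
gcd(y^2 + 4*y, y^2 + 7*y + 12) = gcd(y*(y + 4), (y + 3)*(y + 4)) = y + 4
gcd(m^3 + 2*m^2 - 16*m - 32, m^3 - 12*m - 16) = m^2 - 2*m - 8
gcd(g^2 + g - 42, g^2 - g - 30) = g - 6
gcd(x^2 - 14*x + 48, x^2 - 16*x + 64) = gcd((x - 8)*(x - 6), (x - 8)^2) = x - 8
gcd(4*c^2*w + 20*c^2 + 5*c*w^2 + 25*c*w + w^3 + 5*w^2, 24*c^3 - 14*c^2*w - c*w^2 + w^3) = 4*c + w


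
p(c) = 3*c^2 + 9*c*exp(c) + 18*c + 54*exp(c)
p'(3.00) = 1843.70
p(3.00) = 1707.93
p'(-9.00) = -36.00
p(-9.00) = 81.00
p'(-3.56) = -2.48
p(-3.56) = -25.43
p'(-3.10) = 0.98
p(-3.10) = -25.79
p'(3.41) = 2874.01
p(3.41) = 2659.43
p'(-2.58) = 5.53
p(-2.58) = -24.14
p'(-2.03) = 11.69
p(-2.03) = -19.48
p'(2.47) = 1040.45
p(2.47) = 963.99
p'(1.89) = 558.96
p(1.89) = 514.78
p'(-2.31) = 8.33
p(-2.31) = -22.28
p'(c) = 9*c*exp(c) + 6*c + 63*exp(c) + 18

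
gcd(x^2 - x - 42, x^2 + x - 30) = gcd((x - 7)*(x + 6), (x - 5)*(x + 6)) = x + 6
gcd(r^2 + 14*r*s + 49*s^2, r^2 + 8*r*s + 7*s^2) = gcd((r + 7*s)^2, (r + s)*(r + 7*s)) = r + 7*s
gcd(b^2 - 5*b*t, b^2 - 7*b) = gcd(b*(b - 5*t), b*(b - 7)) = b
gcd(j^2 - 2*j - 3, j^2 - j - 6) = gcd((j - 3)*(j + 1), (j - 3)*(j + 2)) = j - 3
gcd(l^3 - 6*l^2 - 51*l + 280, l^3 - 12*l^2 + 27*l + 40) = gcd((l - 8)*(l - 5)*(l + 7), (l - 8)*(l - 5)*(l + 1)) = l^2 - 13*l + 40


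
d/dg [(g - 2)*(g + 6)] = 2*g + 4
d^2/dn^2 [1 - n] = 0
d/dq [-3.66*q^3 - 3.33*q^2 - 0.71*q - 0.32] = -10.98*q^2 - 6.66*q - 0.71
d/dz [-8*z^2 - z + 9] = -16*z - 1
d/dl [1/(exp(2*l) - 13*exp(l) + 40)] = (13 - 2*exp(l))*exp(l)/(exp(2*l) - 13*exp(l) + 40)^2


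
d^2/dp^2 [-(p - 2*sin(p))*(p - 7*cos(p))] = -2*p*sin(p) - 7*p*cos(p) - 14*sin(p) + 28*sin(2*p) + 4*cos(p) - 2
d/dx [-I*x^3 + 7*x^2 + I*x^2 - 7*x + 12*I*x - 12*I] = -3*I*x^2 + 2*x*(7 + I) - 7 + 12*I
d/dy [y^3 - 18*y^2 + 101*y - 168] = 3*y^2 - 36*y + 101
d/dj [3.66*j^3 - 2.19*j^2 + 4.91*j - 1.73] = 10.98*j^2 - 4.38*j + 4.91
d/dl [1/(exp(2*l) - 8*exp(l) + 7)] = 2*(4 - exp(l))*exp(l)/(exp(2*l) - 8*exp(l) + 7)^2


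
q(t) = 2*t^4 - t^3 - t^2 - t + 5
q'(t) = 8*t^3 - 3*t^2 - 2*t - 1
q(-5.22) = 1610.16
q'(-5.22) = -1210.20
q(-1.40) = 14.87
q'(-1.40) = -26.03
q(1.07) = 4.18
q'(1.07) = 3.23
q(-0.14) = 5.12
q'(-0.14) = -0.80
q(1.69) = 11.94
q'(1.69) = 25.67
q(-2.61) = 111.39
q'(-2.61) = -158.45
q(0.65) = 4.01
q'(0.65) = -1.37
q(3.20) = 168.51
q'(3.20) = 224.02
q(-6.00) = 2783.00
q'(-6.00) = -1825.00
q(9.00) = 12308.00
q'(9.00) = 5570.00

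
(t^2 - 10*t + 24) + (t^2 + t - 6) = 2*t^2 - 9*t + 18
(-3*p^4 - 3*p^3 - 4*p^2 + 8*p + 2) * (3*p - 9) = -9*p^5 + 18*p^4 + 15*p^3 + 60*p^2 - 66*p - 18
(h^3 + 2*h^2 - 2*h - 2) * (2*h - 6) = 2*h^4 - 2*h^3 - 16*h^2 + 8*h + 12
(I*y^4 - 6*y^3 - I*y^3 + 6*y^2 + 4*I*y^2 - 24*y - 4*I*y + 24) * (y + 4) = I*y^5 - 6*y^4 + 3*I*y^4 - 18*y^3 + 12*I*y^2 - 72*y - 16*I*y + 96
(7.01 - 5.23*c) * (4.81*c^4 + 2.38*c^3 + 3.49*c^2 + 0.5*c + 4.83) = -25.1563*c^5 + 21.2707*c^4 - 1.56890000000001*c^3 + 21.8499*c^2 - 21.7559*c + 33.8583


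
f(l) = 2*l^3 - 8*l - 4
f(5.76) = 332.13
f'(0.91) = -3.03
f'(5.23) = 156.12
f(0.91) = -9.77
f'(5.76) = 191.07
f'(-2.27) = 22.92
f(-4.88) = -197.39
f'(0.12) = -7.91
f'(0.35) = -7.26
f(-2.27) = -9.23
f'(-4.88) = 134.89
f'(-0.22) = -7.71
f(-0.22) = -2.26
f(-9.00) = -1390.00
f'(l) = 6*l^2 - 8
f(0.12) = -4.96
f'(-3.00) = 46.00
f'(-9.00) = 478.00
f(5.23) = 240.27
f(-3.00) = -34.00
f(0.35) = -6.71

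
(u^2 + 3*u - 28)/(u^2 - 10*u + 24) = (u + 7)/(u - 6)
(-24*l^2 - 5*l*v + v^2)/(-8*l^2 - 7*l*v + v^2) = (3*l + v)/(l + v)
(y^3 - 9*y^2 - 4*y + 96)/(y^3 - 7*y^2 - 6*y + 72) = (y - 8)/(y - 6)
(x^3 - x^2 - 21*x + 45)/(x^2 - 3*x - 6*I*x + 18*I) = (x^2 + 2*x - 15)/(x - 6*I)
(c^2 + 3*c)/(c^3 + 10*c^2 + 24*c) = (c + 3)/(c^2 + 10*c + 24)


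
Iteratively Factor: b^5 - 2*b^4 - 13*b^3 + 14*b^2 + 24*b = (b + 1)*(b^4 - 3*b^3 - 10*b^2 + 24*b) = (b - 2)*(b + 1)*(b^3 - b^2 - 12*b) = (b - 4)*(b - 2)*(b + 1)*(b^2 + 3*b) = b*(b - 4)*(b - 2)*(b + 1)*(b + 3)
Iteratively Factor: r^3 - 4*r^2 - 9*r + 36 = (r - 3)*(r^2 - r - 12) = (r - 4)*(r - 3)*(r + 3)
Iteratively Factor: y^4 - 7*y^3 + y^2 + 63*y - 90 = (y - 3)*(y^3 - 4*y^2 - 11*y + 30) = (y - 3)*(y + 3)*(y^2 - 7*y + 10) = (y - 3)*(y - 2)*(y + 3)*(y - 5)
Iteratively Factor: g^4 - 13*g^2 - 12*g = (g - 4)*(g^3 + 4*g^2 + 3*g) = g*(g - 4)*(g^2 + 4*g + 3) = g*(g - 4)*(g + 3)*(g + 1)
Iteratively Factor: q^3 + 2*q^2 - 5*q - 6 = (q + 3)*(q^2 - q - 2) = (q - 2)*(q + 3)*(q + 1)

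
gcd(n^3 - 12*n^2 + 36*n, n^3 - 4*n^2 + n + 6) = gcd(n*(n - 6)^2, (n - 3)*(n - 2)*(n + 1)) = 1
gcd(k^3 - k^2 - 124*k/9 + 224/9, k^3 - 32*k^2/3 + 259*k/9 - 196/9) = k - 7/3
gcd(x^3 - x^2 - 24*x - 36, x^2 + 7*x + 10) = x + 2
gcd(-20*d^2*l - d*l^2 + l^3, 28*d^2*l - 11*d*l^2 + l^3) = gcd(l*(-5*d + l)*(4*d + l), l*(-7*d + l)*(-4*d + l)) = l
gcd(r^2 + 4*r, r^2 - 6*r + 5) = 1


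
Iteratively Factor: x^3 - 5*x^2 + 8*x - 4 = (x - 2)*(x^2 - 3*x + 2) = (x - 2)*(x - 1)*(x - 2)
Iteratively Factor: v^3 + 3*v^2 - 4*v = (v - 1)*(v^2 + 4*v) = (v - 1)*(v + 4)*(v)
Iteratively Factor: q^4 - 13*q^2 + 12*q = (q)*(q^3 - 13*q + 12) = q*(q + 4)*(q^2 - 4*q + 3) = q*(q - 3)*(q + 4)*(q - 1)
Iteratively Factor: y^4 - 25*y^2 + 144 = (y - 3)*(y^3 + 3*y^2 - 16*y - 48) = (y - 3)*(y + 4)*(y^2 - y - 12) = (y - 4)*(y - 3)*(y + 4)*(y + 3)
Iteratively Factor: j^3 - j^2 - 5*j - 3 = (j - 3)*(j^2 + 2*j + 1) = (j - 3)*(j + 1)*(j + 1)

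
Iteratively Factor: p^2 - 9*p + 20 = (p - 4)*(p - 5)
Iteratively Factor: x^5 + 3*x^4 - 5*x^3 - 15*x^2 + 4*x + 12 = (x - 2)*(x^4 + 5*x^3 + 5*x^2 - 5*x - 6) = (x - 2)*(x + 2)*(x^3 + 3*x^2 - x - 3) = (x - 2)*(x + 1)*(x + 2)*(x^2 + 2*x - 3) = (x - 2)*(x + 1)*(x + 2)*(x + 3)*(x - 1)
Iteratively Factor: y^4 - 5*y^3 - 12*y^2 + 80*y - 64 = (y - 4)*(y^3 - y^2 - 16*y + 16) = (y - 4)*(y + 4)*(y^2 - 5*y + 4) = (y - 4)^2*(y + 4)*(y - 1)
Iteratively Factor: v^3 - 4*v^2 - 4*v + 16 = (v - 4)*(v^2 - 4) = (v - 4)*(v + 2)*(v - 2)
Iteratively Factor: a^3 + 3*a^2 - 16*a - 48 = (a + 4)*(a^2 - a - 12) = (a - 4)*(a + 4)*(a + 3)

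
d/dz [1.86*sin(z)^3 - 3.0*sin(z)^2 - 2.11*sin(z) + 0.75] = (5.58*sin(z)^2 - 6.0*sin(z) - 2.11)*cos(z)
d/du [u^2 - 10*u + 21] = 2*u - 10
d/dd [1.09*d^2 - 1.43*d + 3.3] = 2.18*d - 1.43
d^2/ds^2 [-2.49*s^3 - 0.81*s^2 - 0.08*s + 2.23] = -14.94*s - 1.62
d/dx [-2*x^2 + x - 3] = 1 - 4*x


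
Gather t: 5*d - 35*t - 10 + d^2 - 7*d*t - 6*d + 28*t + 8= d^2 - d + t*(-7*d - 7) - 2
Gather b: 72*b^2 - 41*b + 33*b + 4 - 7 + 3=72*b^2 - 8*b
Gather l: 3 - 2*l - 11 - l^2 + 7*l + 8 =-l^2 + 5*l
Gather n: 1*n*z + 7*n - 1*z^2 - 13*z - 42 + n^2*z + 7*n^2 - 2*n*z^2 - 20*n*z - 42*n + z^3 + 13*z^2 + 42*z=n^2*(z + 7) + n*(-2*z^2 - 19*z - 35) + z^3 + 12*z^2 + 29*z - 42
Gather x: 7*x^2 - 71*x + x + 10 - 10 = 7*x^2 - 70*x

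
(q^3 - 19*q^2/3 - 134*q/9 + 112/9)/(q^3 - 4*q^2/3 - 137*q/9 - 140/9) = (3*q^2 - 26*q + 16)/(3*q^2 - 11*q - 20)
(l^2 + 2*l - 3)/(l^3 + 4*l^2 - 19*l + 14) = (l + 3)/(l^2 + 5*l - 14)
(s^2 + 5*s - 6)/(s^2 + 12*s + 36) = (s - 1)/(s + 6)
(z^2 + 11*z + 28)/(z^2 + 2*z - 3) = (z^2 + 11*z + 28)/(z^2 + 2*z - 3)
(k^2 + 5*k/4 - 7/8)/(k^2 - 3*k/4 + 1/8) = (4*k + 7)/(4*k - 1)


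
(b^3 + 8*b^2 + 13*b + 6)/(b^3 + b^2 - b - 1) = (b + 6)/(b - 1)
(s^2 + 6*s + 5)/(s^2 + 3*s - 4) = (s^2 + 6*s + 5)/(s^2 + 3*s - 4)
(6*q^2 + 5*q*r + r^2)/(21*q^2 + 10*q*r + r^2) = (2*q + r)/(7*q + r)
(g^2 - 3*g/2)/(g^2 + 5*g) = (g - 3/2)/(g + 5)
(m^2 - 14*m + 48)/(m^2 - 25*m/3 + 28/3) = 3*(m^2 - 14*m + 48)/(3*m^2 - 25*m + 28)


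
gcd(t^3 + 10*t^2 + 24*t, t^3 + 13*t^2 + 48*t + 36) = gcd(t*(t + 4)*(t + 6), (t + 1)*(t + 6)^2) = t + 6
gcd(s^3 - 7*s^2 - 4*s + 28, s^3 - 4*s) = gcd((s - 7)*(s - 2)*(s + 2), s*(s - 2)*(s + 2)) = s^2 - 4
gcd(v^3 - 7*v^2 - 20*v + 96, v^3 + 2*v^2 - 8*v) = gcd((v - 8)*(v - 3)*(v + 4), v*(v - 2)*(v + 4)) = v + 4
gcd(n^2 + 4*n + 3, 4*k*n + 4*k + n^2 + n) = n + 1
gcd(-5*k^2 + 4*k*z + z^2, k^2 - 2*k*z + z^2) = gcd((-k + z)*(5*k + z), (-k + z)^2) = -k + z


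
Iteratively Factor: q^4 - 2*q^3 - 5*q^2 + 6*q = (q - 1)*(q^3 - q^2 - 6*q) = q*(q - 1)*(q^2 - q - 6) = q*(q - 3)*(q - 1)*(q + 2)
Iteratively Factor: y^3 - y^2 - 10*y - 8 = (y + 2)*(y^2 - 3*y - 4) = (y + 1)*(y + 2)*(y - 4)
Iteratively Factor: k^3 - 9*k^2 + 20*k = (k - 4)*(k^2 - 5*k) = k*(k - 4)*(k - 5)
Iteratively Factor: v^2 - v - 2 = (v - 2)*(v + 1)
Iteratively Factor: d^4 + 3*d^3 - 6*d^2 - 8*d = (d + 4)*(d^3 - d^2 - 2*d) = (d + 1)*(d + 4)*(d^2 - 2*d) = d*(d + 1)*(d + 4)*(d - 2)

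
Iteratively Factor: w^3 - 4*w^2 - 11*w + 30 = (w + 3)*(w^2 - 7*w + 10) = (w - 2)*(w + 3)*(w - 5)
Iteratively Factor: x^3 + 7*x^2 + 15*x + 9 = (x + 3)*(x^2 + 4*x + 3) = (x + 1)*(x + 3)*(x + 3)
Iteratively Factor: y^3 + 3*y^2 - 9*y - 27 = (y + 3)*(y^2 - 9) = (y + 3)^2*(y - 3)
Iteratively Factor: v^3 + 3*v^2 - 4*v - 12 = (v + 3)*(v^2 - 4) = (v - 2)*(v + 3)*(v + 2)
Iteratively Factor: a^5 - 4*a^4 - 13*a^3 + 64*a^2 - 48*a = (a + 4)*(a^4 - 8*a^3 + 19*a^2 - 12*a) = (a - 3)*(a + 4)*(a^3 - 5*a^2 + 4*a) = (a - 4)*(a - 3)*(a + 4)*(a^2 - a) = (a - 4)*(a - 3)*(a - 1)*(a + 4)*(a)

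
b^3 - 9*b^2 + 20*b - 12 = (b - 6)*(b - 2)*(b - 1)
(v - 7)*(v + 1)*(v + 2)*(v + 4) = v^4 - 35*v^2 - 90*v - 56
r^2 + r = r*(r + 1)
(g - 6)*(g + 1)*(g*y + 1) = g^3*y - 5*g^2*y + g^2 - 6*g*y - 5*g - 6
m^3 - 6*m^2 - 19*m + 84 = (m - 7)*(m - 3)*(m + 4)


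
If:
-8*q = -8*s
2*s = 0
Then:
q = 0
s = 0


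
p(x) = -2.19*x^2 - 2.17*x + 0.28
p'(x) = -4.38*x - 2.17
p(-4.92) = -42.06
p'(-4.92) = 19.38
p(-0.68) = 0.74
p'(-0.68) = 0.81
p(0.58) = -1.72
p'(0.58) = -4.71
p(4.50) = -53.83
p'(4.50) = -21.88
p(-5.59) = -56.02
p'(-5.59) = 22.31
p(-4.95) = -42.64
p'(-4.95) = 19.51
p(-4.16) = -28.59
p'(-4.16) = 16.05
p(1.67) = -9.45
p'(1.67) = -9.48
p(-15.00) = -459.92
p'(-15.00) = 63.53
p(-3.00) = -12.92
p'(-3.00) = 10.97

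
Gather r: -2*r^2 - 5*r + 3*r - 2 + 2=-2*r^2 - 2*r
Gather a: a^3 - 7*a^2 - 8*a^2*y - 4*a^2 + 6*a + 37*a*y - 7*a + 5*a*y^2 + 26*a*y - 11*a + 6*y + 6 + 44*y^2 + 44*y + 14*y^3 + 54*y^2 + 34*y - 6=a^3 + a^2*(-8*y - 11) + a*(5*y^2 + 63*y - 12) + 14*y^3 + 98*y^2 + 84*y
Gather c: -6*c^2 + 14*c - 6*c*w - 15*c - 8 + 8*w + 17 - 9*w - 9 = -6*c^2 + c*(-6*w - 1) - w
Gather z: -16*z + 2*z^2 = 2*z^2 - 16*z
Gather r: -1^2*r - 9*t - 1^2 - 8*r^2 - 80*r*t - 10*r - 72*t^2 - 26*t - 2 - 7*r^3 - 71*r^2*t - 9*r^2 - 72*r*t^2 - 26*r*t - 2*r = -7*r^3 + r^2*(-71*t - 17) + r*(-72*t^2 - 106*t - 13) - 72*t^2 - 35*t - 3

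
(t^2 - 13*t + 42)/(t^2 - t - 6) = (-t^2 + 13*t - 42)/(-t^2 + t + 6)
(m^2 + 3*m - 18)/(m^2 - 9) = (m + 6)/(m + 3)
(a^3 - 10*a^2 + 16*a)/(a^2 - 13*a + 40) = a*(a - 2)/(a - 5)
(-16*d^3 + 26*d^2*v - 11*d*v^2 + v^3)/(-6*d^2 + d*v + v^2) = (8*d^2 - 9*d*v + v^2)/(3*d + v)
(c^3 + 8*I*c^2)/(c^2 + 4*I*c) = c*(c + 8*I)/(c + 4*I)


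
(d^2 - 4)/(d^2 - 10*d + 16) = (d + 2)/(d - 8)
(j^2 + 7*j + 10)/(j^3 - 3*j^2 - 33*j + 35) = (j + 2)/(j^2 - 8*j + 7)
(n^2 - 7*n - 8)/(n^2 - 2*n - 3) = (n - 8)/(n - 3)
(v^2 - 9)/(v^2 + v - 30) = (v^2 - 9)/(v^2 + v - 30)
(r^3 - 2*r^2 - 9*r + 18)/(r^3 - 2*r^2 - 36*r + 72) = (r^2 - 9)/(r^2 - 36)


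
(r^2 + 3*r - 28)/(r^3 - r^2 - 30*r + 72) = (r + 7)/(r^2 + 3*r - 18)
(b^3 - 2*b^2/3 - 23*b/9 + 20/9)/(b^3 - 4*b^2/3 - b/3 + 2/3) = (3*b^2 + b - 20/3)/(3*b^2 - b - 2)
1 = 1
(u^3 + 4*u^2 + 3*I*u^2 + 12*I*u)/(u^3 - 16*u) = (u + 3*I)/(u - 4)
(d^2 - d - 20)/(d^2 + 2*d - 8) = (d - 5)/(d - 2)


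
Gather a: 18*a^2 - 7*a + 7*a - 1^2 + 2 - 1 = 18*a^2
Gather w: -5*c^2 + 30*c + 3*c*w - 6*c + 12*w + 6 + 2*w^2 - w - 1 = -5*c^2 + 24*c + 2*w^2 + w*(3*c + 11) + 5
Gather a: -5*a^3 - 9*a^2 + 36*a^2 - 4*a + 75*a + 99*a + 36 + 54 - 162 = -5*a^3 + 27*a^2 + 170*a - 72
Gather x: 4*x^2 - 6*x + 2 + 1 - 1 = 4*x^2 - 6*x + 2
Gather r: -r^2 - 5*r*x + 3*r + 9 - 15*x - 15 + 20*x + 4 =-r^2 + r*(3 - 5*x) + 5*x - 2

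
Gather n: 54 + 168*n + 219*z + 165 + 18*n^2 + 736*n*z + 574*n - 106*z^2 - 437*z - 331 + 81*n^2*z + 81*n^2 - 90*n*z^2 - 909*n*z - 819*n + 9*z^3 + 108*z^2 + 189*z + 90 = n^2*(81*z + 99) + n*(-90*z^2 - 173*z - 77) + 9*z^3 + 2*z^2 - 29*z - 22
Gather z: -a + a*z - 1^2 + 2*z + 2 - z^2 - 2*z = a*z - a - z^2 + 1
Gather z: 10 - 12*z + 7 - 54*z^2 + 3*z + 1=-54*z^2 - 9*z + 18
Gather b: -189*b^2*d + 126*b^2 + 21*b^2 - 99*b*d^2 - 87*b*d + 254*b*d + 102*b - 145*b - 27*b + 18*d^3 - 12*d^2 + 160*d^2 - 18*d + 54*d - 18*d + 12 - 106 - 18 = b^2*(147 - 189*d) + b*(-99*d^2 + 167*d - 70) + 18*d^3 + 148*d^2 + 18*d - 112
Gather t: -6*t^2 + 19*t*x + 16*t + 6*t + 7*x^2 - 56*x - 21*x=-6*t^2 + t*(19*x + 22) + 7*x^2 - 77*x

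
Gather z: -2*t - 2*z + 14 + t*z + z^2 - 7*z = -2*t + z^2 + z*(t - 9) + 14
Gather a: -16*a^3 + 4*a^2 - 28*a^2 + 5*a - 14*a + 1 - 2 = -16*a^3 - 24*a^2 - 9*a - 1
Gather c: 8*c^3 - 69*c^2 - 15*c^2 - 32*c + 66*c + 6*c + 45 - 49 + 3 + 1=8*c^3 - 84*c^2 + 40*c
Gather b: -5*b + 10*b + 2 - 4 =5*b - 2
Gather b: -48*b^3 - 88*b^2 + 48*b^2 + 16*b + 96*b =-48*b^3 - 40*b^2 + 112*b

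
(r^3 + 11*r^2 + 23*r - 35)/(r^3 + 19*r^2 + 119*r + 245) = (r - 1)/(r + 7)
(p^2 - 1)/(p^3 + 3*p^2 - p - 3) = 1/(p + 3)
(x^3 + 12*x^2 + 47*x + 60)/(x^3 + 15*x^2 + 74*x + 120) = (x + 3)/(x + 6)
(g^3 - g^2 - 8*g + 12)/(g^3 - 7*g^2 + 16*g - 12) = (g + 3)/(g - 3)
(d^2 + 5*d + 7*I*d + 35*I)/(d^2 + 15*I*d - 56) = (d + 5)/(d + 8*I)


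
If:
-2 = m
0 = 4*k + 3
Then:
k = -3/4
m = -2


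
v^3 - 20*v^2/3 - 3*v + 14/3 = (v - 7)*(v - 2/3)*(v + 1)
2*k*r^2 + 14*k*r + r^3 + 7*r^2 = r*(2*k + r)*(r + 7)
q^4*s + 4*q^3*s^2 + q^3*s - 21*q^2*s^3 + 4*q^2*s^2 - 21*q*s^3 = q*(q - 3*s)*(q + 7*s)*(q*s + s)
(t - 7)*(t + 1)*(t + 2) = t^3 - 4*t^2 - 19*t - 14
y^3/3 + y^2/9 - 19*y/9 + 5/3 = (y/3 + 1)*(y - 5/3)*(y - 1)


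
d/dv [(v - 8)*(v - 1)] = 2*v - 9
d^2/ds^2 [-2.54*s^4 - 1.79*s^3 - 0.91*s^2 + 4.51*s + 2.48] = -30.48*s^2 - 10.74*s - 1.82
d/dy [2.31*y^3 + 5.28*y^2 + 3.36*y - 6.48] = 6.93*y^2 + 10.56*y + 3.36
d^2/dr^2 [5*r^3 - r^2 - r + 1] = 30*r - 2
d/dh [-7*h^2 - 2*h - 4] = -14*h - 2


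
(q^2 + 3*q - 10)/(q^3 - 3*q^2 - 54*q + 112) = (q + 5)/(q^2 - q - 56)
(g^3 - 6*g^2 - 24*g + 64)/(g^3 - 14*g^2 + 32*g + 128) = (g^2 + 2*g - 8)/(g^2 - 6*g - 16)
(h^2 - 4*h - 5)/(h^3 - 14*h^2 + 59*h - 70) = (h + 1)/(h^2 - 9*h + 14)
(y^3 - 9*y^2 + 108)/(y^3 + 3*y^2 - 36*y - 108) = (y - 6)/(y + 6)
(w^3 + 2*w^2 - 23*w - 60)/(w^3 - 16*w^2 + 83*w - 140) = (w^2 + 7*w + 12)/(w^2 - 11*w + 28)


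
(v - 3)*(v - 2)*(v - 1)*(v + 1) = v^4 - 5*v^3 + 5*v^2 + 5*v - 6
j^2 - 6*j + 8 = (j - 4)*(j - 2)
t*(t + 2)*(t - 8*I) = t^3 + 2*t^2 - 8*I*t^2 - 16*I*t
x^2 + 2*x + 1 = (x + 1)^2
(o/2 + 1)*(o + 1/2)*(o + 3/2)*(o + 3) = o^4/2 + 7*o^3/2 + 67*o^2/8 + 63*o/8 + 9/4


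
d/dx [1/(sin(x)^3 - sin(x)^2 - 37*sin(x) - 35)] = (-3*sin(x)^2 + 2*sin(x) + 37)*cos(x)/(-sin(x)^3 + sin(x)^2 + 37*sin(x) + 35)^2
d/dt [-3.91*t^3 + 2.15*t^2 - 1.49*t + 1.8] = -11.73*t^2 + 4.3*t - 1.49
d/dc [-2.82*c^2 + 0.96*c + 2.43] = 0.96 - 5.64*c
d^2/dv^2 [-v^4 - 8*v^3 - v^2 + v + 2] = -12*v^2 - 48*v - 2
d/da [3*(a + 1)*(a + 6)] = 6*a + 21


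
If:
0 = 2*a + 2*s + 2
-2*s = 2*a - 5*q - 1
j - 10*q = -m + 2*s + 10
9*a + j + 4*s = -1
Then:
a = -s - 1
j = 5*s + 8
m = -3*s - 4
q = -3/5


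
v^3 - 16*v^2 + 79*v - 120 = (v - 8)*(v - 5)*(v - 3)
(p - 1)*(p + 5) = p^2 + 4*p - 5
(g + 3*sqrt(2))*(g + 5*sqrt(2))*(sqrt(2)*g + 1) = sqrt(2)*g^3 + 17*g^2 + 38*sqrt(2)*g + 30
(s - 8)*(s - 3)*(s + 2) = s^3 - 9*s^2 + 2*s + 48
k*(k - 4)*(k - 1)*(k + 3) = k^4 - 2*k^3 - 11*k^2 + 12*k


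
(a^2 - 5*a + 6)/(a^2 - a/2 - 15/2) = 2*(a - 2)/(2*a + 5)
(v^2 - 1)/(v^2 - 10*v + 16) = (v^2 - 1)/(v^2 - 10*v + 16)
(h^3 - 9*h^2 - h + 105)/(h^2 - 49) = (h^2 - 2*h - 15)/(h + 7)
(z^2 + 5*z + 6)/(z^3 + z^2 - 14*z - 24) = 1/(z - 4)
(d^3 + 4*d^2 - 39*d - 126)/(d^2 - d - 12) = (d^2 + d - 42)/(d - 4)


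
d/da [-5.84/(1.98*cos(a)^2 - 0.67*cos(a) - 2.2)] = (3.9128 - 23.1264*cos(a))*sin(a)/(-1.98*cos(a)^2 + 0.67*cos(a) + 2.2)^2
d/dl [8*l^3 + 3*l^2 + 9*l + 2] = 24*l^2 + 6*l + 9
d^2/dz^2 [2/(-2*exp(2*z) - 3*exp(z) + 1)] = 2*(-2*(4*exp(z) + 3)^2*exp(z) + (8*exp(z) + 3)*(2*exp(2*z) + 3*exp(z) - 1))*exp(z)/(2*exp(2*z) + 3*exp(z) - 1)^3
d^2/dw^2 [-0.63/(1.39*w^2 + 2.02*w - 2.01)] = (2.434446*w^2 + 3.537828*w - 0.63*(2.78*w + 2.02)*(5.56*w + 4.04) - 3.520314)/(1.39*w^2 + 2.02*w - 2.01)^3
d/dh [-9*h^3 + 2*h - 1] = 2 - 27*h^2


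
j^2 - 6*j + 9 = (j - 3)^2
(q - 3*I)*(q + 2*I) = q^2 - I*q + 6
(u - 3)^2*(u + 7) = u^3 + u^2 - 33*u + 63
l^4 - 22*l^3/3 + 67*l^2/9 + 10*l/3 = l*(l - 6)*(l - 5/3)*(l + 1/3)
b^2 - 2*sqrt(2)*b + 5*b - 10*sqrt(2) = (b + 5)*(b - 2*sqrt(2))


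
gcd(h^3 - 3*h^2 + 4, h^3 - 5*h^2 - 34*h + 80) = h - 2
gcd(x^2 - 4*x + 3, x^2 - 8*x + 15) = x - 3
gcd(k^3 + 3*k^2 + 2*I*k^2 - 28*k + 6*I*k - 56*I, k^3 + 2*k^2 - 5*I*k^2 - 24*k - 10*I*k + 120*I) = k - 4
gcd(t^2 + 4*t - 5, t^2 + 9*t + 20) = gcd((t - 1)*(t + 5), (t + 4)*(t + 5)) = t + 5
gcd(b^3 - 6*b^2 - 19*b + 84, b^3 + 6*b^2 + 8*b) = b + 4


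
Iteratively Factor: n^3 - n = (n - 1)*(n^2 + n) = (n - 1)*(n + 1)*(n)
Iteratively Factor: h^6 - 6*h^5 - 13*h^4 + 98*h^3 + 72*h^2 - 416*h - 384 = (h - 4)*(h^5 - 2*h^4 - 21*h^3 + 14*h^2 + 128*h + 96) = (h - 4)^2*(h^4 + 2*h^3 - 13*h^2 - 38*h - 24) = (h - 4)^2*(h + 1)*(h^3 + h^2 - 14*h - 24) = (h - 4)^3*(h + 1)*(h^2 + 5*h + 6) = (h - 4)^3*(h + 1)*(h + 2)*(h + 3)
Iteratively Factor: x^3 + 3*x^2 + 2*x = (x + 1)*(x^2 + 2*x) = (x + 1)*(x + 2)*(x)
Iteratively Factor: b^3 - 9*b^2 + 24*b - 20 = (b - 5)*(b^2 - 4*b + 4) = (b - 5)*(b - 2)*(b - 2)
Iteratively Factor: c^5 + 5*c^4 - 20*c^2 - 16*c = (c + 4)*(c^4 + c^3 - 4*c^2 - 4*c) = c*(c + 4)*(c^3 + c^2 - 4*c - 4) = c*(c + 2)*(c + 4)*(c^2 - c - 2) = c*(c + 1)*(c + 2)*(c + 4)*(c - 2)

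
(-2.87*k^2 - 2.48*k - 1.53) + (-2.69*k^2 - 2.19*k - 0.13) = -5.56*k^2 - 4.67*k - 1.66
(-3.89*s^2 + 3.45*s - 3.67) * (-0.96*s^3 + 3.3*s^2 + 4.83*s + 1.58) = 3.7344*s^5 - 16.149*s^4 - 3.8805*s^3 - 1.5937*s^2 - 12.2751*s - 5.7986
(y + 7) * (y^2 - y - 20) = y^3 + 6*y^2 - 27*y - 140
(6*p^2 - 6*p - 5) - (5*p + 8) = 6*p^2 - 11*p - 13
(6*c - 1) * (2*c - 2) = 12*c^2 - 14*c + 2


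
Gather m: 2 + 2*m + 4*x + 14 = 2*m + 4*x + 16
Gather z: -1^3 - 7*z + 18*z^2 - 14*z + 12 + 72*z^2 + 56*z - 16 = 90*z^2 + 35*z - 5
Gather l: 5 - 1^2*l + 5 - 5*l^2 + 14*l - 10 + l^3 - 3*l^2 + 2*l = l^3 - 8*l^2 + 15*l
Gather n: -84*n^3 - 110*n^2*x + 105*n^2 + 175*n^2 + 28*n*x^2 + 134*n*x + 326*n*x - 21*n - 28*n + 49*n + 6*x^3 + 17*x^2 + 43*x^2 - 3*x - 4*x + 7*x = -84*n^3 + n^2*(280 - 110*x) + n*(28*x^2 + 460*x) + 6*x^3 + 60*x^2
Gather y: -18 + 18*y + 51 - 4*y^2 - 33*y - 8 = -4*y^2 - 15*y + 25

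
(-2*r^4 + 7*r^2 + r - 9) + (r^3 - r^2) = -2*r^4 + r^3 + 6*r^2 + r - 9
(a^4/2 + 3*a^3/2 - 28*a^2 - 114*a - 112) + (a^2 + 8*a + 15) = a^4/2 + 3*a^3/2 - 27*a^2 - 106*a - 97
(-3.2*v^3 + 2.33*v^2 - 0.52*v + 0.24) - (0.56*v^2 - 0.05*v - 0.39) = -3.2*v^3 + 1.77*v^2 - 0.47*v + 0.63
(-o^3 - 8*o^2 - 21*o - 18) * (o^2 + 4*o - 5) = -o^5 - 12*o^4 - 48*o^3 - 62*o^2 + 33*o + 90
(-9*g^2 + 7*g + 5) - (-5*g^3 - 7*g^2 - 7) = 5*g^3 - 2*g^2 + 7*g + 12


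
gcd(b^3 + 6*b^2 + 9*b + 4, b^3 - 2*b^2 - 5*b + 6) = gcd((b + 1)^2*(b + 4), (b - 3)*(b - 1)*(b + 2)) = 1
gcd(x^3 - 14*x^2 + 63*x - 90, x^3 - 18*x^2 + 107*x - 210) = x^2 - 11*x + 30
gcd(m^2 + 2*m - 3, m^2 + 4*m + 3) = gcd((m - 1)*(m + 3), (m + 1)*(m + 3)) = m + 3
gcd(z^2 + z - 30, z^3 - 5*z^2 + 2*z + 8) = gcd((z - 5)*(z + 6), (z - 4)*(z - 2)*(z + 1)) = 1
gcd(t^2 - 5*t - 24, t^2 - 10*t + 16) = t - 8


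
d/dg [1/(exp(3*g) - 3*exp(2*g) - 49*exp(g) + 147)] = (-3*exp(2*g) + 6*exp(g) + 49)*exp(g)/(exp(3*g) - 3*exp(2*g) - 49*exp(g) + 147)^2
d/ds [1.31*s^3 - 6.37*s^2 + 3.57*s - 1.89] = 3.93*s^2 - 12.74*s + 3.57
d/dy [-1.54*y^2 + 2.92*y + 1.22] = 2.92 - 3.08*y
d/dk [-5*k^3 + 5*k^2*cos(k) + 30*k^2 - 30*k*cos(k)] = -5*k^2*sin(k) - 15*k^2 + 30*k*sin(k) + 10*k*cos(k) + 60*k - 30*cos(k)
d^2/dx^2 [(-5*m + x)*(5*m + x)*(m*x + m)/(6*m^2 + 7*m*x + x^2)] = m^2*(2100*m^4 + 1116*m^3*x - 2078*m^3 + 252*m^2*x^2 - 1050*m^2*x + 36*m*x^3 - 186*m*x^2 - 14*x^3)/(216*m^6 + 756*m^5*x + 990*m^4*x^2 + 595*m^3*x^3 + 165*m^2*x^4 + 21*m*x^5 + x^6)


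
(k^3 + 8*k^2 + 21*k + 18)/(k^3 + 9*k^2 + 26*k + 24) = (k + 3)/(k + 4)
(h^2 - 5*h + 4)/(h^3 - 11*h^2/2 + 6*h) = 2*(h - 1)/(h*(2*h - 3))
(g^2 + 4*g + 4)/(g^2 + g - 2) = (g + 2)/(g - 1)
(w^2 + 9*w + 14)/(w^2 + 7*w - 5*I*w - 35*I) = (w + 2)/(w - 5*I)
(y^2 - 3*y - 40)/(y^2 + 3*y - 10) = (y - 8)/(y - 2)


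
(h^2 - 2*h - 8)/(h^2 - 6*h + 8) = (h + 2)/(h - 2)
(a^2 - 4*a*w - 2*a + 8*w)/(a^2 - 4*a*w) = (a - 2)/a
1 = 1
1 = 1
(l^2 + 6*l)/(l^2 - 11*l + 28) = l*(l + 6)/(l^2 - 11*l + 28)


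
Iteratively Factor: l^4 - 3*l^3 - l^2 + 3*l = (l + 1)*(l^3 - 4*l^2 + 3*l) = l*(l + 1)*(l^2 - 4*l + 3) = l*(l - 1)*(l + 1)*(l - 3)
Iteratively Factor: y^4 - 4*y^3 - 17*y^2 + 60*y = (y - 3)*(y^3 - y^2 - 20*y) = (y - 3)*(y + 4)*(y^2 - 5*y) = y*(y - 3)*(y + 4)*(y - 5)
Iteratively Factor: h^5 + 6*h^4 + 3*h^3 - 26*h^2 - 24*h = (h - 2)*(h^4 + 8*h^3 + 19*h^2 + 12*h) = (h - 2)*(h + 3)*(h^3 + 5*h^2 + 4*h) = (h - 2)*(h + 3)*(h + 4)*(h^2 + h) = (h - 2)*(h + 1)*(h + 3)*(h + 4)*(h)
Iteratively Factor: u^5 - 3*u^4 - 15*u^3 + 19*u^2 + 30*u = (u + 1)*(u^4 - 4*u^3 - 11*u^2 + 30*u) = u*(u + 1)*(u^3 - 4*u^2 - 11*u + 30) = u*(u - 2)*(u + 1)*(u^2 - 2*u - 15) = u*(u - 5)*(u - 2)*(u + 1)*(u + 3)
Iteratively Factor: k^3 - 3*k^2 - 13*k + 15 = (k + 3)*(k^2 - 6*k + 5) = (k - 5)*(k + 3)*(k - 1)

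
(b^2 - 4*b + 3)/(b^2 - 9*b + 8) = (b - 3)/(b - 8)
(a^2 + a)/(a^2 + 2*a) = (a + 1)/(a + 2)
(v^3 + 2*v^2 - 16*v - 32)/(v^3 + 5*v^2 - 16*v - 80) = (v + 2)/(v + 5)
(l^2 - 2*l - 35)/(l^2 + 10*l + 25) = (l - 7)/(l + 5)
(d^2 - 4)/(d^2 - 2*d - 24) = (4 - d^2)/(-d^2 + 2*d + 24)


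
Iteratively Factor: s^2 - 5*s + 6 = (s - 2)*(s - 3)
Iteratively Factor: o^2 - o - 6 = (o + 2)*(o - 3)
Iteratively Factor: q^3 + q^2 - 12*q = (q + 4)*(q^2 - 3*q) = (q - 3)*(q + 4)*(q)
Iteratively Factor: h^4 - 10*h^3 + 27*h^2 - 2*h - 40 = (h - 5)*(h^3 - 5*h^2 + 2*h + 8) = (h - 5)*(h - 4)*(h^2 - h - 2) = (h - 5)*(h - 4)*(h - 2)*(h + 1)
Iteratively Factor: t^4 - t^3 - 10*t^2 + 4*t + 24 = (t + 2)*(t^3 - 3*t^2 - 4*t + 12) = (t + 2)^2*(t^2 - 5*t + 6) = (t - 3)*(t + 2)^2*(t - 2)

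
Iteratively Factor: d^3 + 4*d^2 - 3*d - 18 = (d + 3)*(d^2 + d - 6) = (d + 3)^2*(d - 2)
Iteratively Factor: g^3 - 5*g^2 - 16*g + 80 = (g - 4)*(g^2 - g - 20) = (g - 4)*(g + 4)*(g - 5)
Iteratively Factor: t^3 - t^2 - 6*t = (t)*(t^2 - t - 6) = t*(t - 3)*(t + 2)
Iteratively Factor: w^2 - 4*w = (w)*(w - 4)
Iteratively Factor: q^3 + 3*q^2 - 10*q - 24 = (q + 4)*(q^2 - q - 6) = (q - 3)*(q + 4)*(q + 2)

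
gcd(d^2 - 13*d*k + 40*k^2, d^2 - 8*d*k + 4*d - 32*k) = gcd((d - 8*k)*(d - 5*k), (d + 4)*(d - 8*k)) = d - 8*k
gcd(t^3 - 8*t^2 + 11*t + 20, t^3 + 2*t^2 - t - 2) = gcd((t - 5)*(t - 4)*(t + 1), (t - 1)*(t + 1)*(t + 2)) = t + 1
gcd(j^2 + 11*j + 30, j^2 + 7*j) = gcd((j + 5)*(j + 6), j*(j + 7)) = 1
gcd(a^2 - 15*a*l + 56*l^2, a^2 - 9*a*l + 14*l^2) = a - 7*l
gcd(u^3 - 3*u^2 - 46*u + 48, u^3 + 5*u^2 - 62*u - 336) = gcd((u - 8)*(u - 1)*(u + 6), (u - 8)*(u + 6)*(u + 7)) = u^2 - 2*u - 48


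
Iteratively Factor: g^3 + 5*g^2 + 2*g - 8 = (g + 4)*(g^2 + g - 2) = (g + 2)*(g + 4)*(g - 1)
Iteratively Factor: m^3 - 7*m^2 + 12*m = (m - 4)*(m^2 - 3*m) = (m - 4)*(m - 3)*(m)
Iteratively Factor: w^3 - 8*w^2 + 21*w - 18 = (w - 2)*(w^2 - 6*w + 9) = (w - 3)*(w - 2)*(w - 3)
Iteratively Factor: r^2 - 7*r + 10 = (r - 5)*(r - 2)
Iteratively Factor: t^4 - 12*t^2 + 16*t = (t + 4)*(t^3 - 4*t^2 + 4*t) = t*(t + 4)*(t^2 - 4*t + 4) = t*(t - 2)*(t + 4)*(t - 2)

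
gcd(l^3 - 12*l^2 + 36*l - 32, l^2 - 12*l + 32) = l - 8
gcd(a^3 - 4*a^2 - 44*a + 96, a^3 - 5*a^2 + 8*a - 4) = a - 2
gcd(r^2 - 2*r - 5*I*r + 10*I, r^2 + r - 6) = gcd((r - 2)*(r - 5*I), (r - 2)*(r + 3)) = r - 2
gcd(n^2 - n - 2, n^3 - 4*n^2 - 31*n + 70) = n - 2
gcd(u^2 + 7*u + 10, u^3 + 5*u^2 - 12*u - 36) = u + 2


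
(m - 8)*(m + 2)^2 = m^3 - 4*m^2 - 28*m - 32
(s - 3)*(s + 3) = s^2 - 9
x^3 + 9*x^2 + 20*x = x*(x + 4)*(x + 5)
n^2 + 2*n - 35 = (n - 5)*(n + 7)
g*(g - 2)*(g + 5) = g^3 + 3*g^2 - 10*g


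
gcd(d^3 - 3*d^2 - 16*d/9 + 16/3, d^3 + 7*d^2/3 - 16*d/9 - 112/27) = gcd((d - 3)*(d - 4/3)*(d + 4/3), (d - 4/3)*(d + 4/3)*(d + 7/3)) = d^2 - 16/9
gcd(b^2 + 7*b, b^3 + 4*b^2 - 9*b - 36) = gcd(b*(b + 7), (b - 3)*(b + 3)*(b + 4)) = 1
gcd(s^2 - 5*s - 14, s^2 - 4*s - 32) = 1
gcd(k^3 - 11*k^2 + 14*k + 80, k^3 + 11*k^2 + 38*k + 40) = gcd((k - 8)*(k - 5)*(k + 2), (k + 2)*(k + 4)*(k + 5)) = k + 2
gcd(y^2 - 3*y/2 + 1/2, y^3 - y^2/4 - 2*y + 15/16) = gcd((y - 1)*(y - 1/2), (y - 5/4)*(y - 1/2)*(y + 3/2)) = y - 1/2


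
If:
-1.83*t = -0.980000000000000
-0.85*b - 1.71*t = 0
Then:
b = -1.08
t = 0.54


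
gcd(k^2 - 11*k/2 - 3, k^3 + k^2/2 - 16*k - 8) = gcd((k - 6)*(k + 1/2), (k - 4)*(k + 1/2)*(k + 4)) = k + 1/2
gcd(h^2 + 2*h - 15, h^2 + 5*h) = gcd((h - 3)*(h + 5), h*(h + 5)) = h + 5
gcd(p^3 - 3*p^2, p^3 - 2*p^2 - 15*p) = p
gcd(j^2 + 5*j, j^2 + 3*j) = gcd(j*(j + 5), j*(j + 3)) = j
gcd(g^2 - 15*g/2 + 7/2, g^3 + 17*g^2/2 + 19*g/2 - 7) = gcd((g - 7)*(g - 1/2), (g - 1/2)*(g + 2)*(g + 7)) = g - 1/2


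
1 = 1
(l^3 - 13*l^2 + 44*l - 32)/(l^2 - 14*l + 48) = (l^2 - 5*l + 4)/(l - 6)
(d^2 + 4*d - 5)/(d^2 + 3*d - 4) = (d + 5)/(d + 4)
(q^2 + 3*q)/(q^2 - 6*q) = (q + 3)/(q - 6)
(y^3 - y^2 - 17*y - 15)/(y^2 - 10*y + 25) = (y^2 + 4*y + 3)/(y - 5)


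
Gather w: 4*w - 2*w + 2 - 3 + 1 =2*w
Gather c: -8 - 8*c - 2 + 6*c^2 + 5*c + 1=6*c^2 - 3*c - 9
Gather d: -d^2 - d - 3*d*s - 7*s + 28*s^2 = -d^2 + d*(-3*s - 1) + 28*s^2 - 7*s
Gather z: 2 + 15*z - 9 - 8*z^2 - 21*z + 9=-8*z^2 - 6*z + 2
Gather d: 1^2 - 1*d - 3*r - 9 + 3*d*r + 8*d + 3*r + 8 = d*(3*r + 7)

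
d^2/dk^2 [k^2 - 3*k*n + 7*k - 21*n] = 2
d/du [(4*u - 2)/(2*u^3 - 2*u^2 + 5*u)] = 2*(-8*u^3 + 10*u^2 - 4*u + 5)/(u^2*(4*u^4 - 8*u^3 + 24*u^2 - 20*u + 25))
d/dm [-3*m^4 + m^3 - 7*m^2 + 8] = m*(-12*m^2 + 3*m - 14)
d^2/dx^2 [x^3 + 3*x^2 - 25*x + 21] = 6*x + 6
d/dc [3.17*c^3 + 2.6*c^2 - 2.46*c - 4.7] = 9.51*c^2 + 5.2*c - 2.46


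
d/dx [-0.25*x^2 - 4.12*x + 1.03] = -0.5*x - 4.12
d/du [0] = 0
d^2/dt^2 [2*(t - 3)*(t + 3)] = 4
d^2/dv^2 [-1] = 0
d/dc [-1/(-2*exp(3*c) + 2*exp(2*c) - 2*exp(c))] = (-3*exp(2*c) + 2*exp(c) - 1)*exp(-c)/(2*(exp(2*c) - exp(c) + 1)^2)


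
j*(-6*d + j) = -6*d*j + j^2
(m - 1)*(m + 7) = m^2 + 6*m - 7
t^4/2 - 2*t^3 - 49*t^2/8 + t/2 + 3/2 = (t/2 + 1)*(t - 6)*(t - 1/2)*(t + 1/2)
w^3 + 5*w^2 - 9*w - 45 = (w - 3)*(w + 3)*(w + 5)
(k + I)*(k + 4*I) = k^2 + 5*I*k - 4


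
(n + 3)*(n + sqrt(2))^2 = n^3 + 2*sqrt(2)*n^2 + 3*n^2 + 2*n + 6*sqrt(2)*n + 6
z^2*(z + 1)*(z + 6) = z^4 + 7*z^3 + 6*z^2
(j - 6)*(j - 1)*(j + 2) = j^3 - 5*j^2 - 8*j + 12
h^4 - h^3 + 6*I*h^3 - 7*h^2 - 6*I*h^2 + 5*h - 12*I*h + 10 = (h - 2)*(h + 1)*(h + I)*(h + 5*I)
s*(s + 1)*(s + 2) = s^3 + 3*s^2 + 2*s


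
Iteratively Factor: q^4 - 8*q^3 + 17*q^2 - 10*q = (q - 2)*(q^3 - 6*q^2 + 5*q) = (q - 5)*(q - 2)*(q^2 - q) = q*(q - 5)*(q - 2)*(q - 1)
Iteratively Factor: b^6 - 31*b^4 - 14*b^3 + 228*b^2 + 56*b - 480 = (b - 5)*(b^5 + 5*b^4 - 6*b^3 - 44*b^2 + 8*b + 96) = (b - 5)*(b - 2)*(b^4 + 7*b^3 + 8*b^2 - 28*b - 48) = (b - 5)*(b - 2)*(b + 2)*(b^3 + 5*b^2 - 2*b - 24) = (b - 5)*(b - 2)^2*(b + 2)*(b^2 + 7*b + 12) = (b - 5)*(b - 2)^2*(b + 2)*(b + 3)*(b + 4)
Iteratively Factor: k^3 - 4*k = (k + 2)*(k^2 - 2*k) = (k - 2)*(k + 2)*(k)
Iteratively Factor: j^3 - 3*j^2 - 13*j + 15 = (j - 5)*(j^2 + 2*j - 3) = (j - 5)*(j - 1)*(j + 3)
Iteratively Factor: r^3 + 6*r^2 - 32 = (r + 4)*(r^2 + 2*r - 8) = (r + 4)^2*(r - 2)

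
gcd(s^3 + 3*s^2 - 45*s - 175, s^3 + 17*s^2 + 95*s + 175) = s^2 + 10*s + 25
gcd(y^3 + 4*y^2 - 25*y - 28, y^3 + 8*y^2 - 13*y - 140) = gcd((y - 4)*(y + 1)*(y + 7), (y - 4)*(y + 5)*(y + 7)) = y^2 + 3*y - 28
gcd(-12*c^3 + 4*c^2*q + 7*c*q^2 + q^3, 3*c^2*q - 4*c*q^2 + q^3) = -c + q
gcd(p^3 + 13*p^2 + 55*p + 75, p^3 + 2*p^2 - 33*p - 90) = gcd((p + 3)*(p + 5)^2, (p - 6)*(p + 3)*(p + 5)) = p^2 + 8*p + 15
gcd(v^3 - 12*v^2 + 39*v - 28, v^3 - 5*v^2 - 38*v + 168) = v^2 - 11*v + 28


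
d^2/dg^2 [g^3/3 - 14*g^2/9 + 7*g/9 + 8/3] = 2*g - 28/9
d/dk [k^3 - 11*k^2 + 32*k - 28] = 3*k^2 - 22*k + 32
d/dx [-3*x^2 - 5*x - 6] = -6*x - 5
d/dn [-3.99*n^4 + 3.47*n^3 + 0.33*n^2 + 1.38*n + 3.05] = -15.96*n^3 + 10.41*n^2 + 0.66*n + 1.38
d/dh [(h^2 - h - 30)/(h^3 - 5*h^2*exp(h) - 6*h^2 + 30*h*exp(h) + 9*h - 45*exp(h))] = ((2*h - 1)*(h^3 - 5*h^2*exp(h) - 6*h^2 + 30*h*exp(h) + 9*h - 45*exp(h)) - (-h^2 + h + 30)*(5*h^2*exp(h) - 3*h^2 - 20*h*exp(h) + 12*h + 15*exp(h) - 9))/(h^3 - 5*h^2*exp(h) - 6*h^2 + 30*h*exp(h) + 9*h - 45*exp(h))^2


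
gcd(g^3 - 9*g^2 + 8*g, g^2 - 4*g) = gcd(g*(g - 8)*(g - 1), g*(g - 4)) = g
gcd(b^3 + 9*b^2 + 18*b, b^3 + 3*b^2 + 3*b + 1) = 1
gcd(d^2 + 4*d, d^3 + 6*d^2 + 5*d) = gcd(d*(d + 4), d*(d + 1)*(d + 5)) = d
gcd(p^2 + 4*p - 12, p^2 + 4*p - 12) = p^2 + 4*p - 12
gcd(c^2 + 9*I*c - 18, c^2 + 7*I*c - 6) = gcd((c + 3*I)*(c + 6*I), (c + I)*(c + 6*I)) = c + 6*I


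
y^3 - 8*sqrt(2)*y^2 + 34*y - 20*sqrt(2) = (y - 5*sqrt(2))*(y - 2*sqrt(2))*(y - sqrt(2))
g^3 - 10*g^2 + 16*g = g*(g - 8)*(g - 2)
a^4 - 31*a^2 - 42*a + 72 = (a - 6)*(a - 1)*(a + 3)*(a + 4)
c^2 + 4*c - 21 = (c - 3)*(c + 7)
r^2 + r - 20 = (r - 4)*(r + 5)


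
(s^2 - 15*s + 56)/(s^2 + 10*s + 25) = (s^2 - 15*s + 56)/(s^2 + 10*s + 25)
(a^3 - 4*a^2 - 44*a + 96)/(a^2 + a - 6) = (a^2 - 2*a - 48)/(a + 3)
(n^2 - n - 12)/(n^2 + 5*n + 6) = (n - 4)/(n + 2)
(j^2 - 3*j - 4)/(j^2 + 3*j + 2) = (j - 4)/(j + 2)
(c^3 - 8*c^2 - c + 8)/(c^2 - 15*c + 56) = (c^2 - 1)/(c - 7)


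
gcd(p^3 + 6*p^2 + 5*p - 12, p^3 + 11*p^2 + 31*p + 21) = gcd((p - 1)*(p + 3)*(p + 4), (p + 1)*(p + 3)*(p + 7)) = p + 3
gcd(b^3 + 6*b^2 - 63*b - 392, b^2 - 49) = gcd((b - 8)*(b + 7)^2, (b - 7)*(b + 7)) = b + 7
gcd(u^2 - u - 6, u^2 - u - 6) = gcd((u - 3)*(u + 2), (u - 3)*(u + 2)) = u^2 - u - 6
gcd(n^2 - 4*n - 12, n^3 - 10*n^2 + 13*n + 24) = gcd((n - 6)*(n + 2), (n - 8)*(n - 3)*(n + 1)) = 1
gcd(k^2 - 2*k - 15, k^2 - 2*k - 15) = k^2 - 2*k - 15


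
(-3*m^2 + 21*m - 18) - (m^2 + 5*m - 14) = -4*m^2 + 16*m - 4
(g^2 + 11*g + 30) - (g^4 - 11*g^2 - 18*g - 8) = -g^4 + 12*g^2 + 29*g + 38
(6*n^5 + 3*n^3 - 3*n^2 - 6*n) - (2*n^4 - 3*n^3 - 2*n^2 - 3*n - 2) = 6*n^5 - 2*n^4 + 6*n^3 - n^2 - 3*n + 2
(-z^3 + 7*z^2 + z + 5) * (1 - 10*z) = 10*z^4 - 71*z^3 - 3*z^2 - 49*z + 5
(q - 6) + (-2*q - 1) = -q - 7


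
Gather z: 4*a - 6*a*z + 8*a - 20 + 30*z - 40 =12*a + z*(30 - 6*a) - 60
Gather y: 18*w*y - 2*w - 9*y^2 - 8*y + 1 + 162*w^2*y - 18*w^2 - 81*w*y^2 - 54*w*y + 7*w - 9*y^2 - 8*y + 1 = -18*w^2 + 5*w + y^2*(-81*w - 18) + y*(162*w^2 - 36*w - 16) + 2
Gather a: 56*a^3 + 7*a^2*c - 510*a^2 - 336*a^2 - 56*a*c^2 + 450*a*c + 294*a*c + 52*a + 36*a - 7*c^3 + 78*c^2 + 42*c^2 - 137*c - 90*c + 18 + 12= 56*a^3 + a^2*(7*c - 846) + a*(-56*c^2 + 744*c + 88) - 7*c^3 + 120*c^2 - 227*c + 30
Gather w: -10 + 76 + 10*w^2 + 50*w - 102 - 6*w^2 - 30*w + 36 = 4*w^2 + 20*w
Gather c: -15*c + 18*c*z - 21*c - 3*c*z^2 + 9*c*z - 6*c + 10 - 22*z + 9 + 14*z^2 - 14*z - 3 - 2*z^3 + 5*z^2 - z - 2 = c*(-3*z^2 + 27*z - 42) - 2*z^3 + 19*z^2 - 37*z + 14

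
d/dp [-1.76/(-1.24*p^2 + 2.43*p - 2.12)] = (4.2768 - 4.3648*p)/(1.24*p^2 - 2.43*p + 2.12)^2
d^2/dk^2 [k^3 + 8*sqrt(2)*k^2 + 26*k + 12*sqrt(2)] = 6*k + 16*sqrt(2)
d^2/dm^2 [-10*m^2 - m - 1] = -20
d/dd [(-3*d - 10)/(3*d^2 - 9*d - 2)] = 3*(3*d^2 + 20*d - 28)/(9*d^4 - 54*d^3 + 69*d^2 + 36*d + 4)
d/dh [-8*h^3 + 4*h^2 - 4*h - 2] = -24*h^2 + 8*h - 4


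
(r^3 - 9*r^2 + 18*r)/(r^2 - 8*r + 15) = r*(r - 6)/(r - 5)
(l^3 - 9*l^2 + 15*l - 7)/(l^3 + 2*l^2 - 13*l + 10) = (l^2 - 8*l + 7)/(l^2 + 3*l - 10)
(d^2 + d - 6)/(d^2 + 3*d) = (d - 2)/d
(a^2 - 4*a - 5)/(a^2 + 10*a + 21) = (a^2 - 4*a - 5)/(a^2 + 10*a + 21)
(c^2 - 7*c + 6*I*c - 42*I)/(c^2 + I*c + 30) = (c - 7)/(c - 5*I)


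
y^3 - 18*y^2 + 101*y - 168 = (y - 8)*(y - 7)*(y - 3)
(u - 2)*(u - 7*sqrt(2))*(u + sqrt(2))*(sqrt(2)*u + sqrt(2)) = sqrt(2)*u^4 - 12*u^3 - sqrt(2)*u^3 - 16*sqrt(2)*u^2 + 12*u^2 + 14*sqrt(2)*u + 24*u + 28*sqrt(2)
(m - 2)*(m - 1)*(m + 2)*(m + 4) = m^4 + 3*m^3 - 8*m^2 - 12*m + 16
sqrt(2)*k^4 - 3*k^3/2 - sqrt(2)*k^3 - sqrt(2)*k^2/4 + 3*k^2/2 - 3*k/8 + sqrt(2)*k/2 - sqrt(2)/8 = (k - 1/2)^2*(k - sqrt(2))*(sqrt(2)*k + 1/2)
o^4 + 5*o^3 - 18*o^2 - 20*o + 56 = (o - 2)^2*(o + 2)*(o + 7)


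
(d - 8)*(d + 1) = d^2 - 7*d - 8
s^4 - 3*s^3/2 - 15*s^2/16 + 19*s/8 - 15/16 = (s - 1)^2*(s - 3/4)*(s + 5/4)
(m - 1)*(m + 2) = m^2 + m - 2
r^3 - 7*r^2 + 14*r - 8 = (r - 4)*(r - 2)*(r - 1)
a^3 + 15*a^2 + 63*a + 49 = (a + 1)*(a + 7)^2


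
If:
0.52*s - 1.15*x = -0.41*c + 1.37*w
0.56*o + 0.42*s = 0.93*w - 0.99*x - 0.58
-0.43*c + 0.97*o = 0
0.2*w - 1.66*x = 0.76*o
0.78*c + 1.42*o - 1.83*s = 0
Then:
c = 3.05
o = 1.35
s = 2.35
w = 2.11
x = -0.36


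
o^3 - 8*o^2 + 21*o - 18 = (o - 3)^2*(o - 2)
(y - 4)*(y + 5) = y^2 + y - 20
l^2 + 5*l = l*(l + 5)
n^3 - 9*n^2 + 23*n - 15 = (n - 5)*(n - 3)*(n - 1)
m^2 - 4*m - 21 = (m - 7)*(m + 3)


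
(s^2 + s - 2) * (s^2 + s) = s^4 + 2*s^3 - s^2 - 2*s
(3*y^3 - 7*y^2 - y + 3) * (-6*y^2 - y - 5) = -18*y^5 + 39*y^4 - 2*y^3 + 18*y^2 + 2*y - 15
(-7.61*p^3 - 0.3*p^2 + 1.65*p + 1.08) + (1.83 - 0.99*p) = -7.61*p^3 - 0.3*p^2 + 0.66*p + 2.91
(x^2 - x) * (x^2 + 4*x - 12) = x^4 + 3*x^3 - 16*x^2 + 12*x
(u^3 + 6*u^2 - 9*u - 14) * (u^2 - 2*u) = u^5 + 4*u^4 - 21*u^3 + 4*u^2 + 28*u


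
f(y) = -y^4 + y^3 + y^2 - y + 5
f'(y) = -4*y^3 + 3*y^2 + 2*y - 1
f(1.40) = 4.46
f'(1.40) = -3.30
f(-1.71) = -3.92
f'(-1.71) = 24.35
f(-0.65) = 5.62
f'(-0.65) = 0.07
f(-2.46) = -38.00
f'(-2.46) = 71.78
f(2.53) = -15.91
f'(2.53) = -41.51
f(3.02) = -44.54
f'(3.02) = -77.77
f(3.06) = -47.72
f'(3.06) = -81.40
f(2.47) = -13.52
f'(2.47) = -38.03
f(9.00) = -5755.00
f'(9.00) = -2656.00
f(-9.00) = -7195.00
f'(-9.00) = 3140.00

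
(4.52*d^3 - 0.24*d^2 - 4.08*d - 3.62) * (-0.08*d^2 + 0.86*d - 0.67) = -0.3616*d^5 + 3.9064*d^4 - 2.9084*d^3 - 3.0584*d^2 - 0.3796*d + 2.4254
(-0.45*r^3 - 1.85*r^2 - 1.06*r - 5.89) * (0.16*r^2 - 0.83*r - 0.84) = -0.072*r^5 + 0.0775*r^4 + 1.7439*r^3 + 1.4914*r^2 + 5.7791*r + 4.9476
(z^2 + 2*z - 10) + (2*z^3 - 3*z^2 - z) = 2*z^3 - 2*z^2 + z - 10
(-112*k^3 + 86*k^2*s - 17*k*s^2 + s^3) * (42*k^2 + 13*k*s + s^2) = -4704*k^5 + 2156*k^4*s + 292*k^3*s^2 - 93*k^2*s^3 - 4*k*s^4 + s^5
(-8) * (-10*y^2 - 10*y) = 80*y^2 + 80*y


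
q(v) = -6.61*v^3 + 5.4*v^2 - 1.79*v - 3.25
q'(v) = -19.83*v^2 + 10.8*v - 1.79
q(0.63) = -3.89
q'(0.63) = -2.86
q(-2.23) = 100.90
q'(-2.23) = -124.49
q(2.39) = -66.92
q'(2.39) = -89.25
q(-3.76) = 431.19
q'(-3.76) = -322.75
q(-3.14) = 260.25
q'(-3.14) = -231.22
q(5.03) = -716.84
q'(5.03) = -449.18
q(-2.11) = 86.66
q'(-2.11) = -112.86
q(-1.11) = 14.43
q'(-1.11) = -38.21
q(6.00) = -1247.35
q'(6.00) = -650.87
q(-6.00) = 1629.65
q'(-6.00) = -780.47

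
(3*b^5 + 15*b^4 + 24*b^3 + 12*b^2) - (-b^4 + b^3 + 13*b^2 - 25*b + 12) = 3*b^5 + 16*b^4 + 23*b^3 - b^2 + 25*b - 12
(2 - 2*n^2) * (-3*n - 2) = 6*n^3 + 4*n^2 - 6*n - 4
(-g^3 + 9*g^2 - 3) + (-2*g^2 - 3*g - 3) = -g^3 + 7*g^2 - 3*g - 6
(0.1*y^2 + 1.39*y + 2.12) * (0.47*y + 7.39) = 0.047*y^3 + 1.3923*y^2 + 11.2685*y + 15.6668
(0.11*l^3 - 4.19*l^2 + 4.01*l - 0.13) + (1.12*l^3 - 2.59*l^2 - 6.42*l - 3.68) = 1.23*l^3 - 6.78*l^2 - 2.41*l - 3.81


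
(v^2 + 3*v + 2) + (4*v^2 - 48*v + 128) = 5*v^2 - 45*v + 130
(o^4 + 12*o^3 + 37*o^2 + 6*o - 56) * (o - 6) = o^5 + 6*o^4 - 35*o^3 - 216*o^2 - 92*o + 336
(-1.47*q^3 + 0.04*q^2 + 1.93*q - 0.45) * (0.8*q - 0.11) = -1.176*q^4 + 0.1937*q^3 + 1.5396*q^2 - 0.5723*q + 0.0495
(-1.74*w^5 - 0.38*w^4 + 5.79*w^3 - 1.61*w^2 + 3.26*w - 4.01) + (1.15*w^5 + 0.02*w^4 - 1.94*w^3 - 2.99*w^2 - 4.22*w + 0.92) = -0.59*w^5 - 0.36*w^4 + 3.85*w^3 - 4.6*w^2 - 0.96*w - 3.09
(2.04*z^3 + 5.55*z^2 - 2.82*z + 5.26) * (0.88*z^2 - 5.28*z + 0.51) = 1.7952*z^5 - 5.8872*z^4 - 30.7452*z^3 + 22.3489*z^2 - 29.211*z + 2.6826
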